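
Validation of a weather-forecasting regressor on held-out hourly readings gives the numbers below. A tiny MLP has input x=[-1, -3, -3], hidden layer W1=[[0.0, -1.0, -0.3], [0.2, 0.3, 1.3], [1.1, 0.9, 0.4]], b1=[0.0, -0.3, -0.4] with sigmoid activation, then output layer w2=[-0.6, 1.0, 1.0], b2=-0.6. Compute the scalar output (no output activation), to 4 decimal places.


z1[0] = (0.0)·(-1) + (-1.0)·(-3) + (-0.3)·(-3) + 0.0 = 3.9
z1[1] = (0.2)·(-1) + (0.3)·(-3) + (1.3)·(-3) - 0.3 = -5.3
z1[2] = (1.1)·(-1) + (0.9)·(-3) + (0.4)·(-3) - 0.4 = -5.4
h = sigmoid(z1) = [0.9802, 0.005, 0.0045]
output = (-0.6)·(0.9802) + (1.0)·(0.005) + (1.0)·(0.0045) - 0.6 = -1.1786

-1.1786


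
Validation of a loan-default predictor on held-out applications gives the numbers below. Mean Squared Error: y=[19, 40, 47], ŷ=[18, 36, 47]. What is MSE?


Squared errors: (19-18)²=1, (40-36)²=16, (47-47)²=0
Sum = 17
MSE = 17/3 = 17/3

17/3


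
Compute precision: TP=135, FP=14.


Precision = TP/(TP+FP)
= 135/(135+14)
= 135/149 = 90.6%

90.6%


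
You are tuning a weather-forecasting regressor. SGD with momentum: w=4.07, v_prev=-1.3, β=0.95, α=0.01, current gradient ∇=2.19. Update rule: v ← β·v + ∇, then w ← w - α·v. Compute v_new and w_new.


v_new = 0.95·-1.3 + 2.19 = -1.235 + 2.19 = 0.955
w_new = 4.07 - 0.01·0.955 = 4.07 - 0.00955 = 4.06045

v_new=0.955, w_new=4.06045


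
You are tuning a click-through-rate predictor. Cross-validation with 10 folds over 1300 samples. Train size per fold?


Fold size = 1300/10 = 130
Training per fold = 1300 - 130 = 1170

1170


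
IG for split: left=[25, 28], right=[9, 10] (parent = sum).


Parent = [34, 38], H_parent = 0.9978
H_left = 0.9977 (n=53), H_right = 0.998 (n=19)
H_children = (53/72)·0.9977 + (19/72)·0.998 = 0.9978
IG = 0.9978 - 0.9978 = 0.0

0.0


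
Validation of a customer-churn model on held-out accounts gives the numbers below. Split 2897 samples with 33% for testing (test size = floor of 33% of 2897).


Test = ⌊2897·33/100⌋ = 956
Train = 2897 - 956 = 1941

Train: 1941, Test: 956


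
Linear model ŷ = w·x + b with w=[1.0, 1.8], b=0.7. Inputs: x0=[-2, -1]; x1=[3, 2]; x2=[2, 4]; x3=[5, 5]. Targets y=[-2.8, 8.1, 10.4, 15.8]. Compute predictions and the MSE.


ŷ0 = (1.0)·(-2) + (1.8)·(-1) + 0.7 = -3.1
ŷ1 = (1.0)·(3) + (1.8)·(2) + 0.7 = 7.3
ŷ2 = (1.0)·(2) + (1.8)·(4) + 0.7 = 9.9
ŷ3 = (1.0)·(5) + (1.8)·(5) + 0.7 = 14.7
errors² = [0.09, 0.64, 0.25, 1.21]
MSE = 2.1900/4 = 0.5475

0.5475


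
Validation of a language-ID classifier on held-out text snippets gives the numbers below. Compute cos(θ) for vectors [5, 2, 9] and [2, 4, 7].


A·B = 5·2 + 2·4 + 9·7 = 81
‖A‖ = √110 = 10.4881, ‖B‖ = √69 = 8.3066
cos = 81/(√110·√69) = 81/√7590 = 0.9297

0.9297


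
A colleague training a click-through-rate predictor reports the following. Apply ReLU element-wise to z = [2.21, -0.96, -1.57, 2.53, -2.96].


ReLU(2.21) = max(0, 2.21) = 2.21
ReLU(-0.96) = max(0, -0.96) = 0.0
ReLU(-1.57) = max(0, -1.57) = 0.0
ReLU(2.53) = max(0, 2.53) = 2.53
ReLU(-2.96) = max(0, -2.96) = 0.0
result = [2.21, 0.0, 0.0, 2.53, 0.0]

[2.21, 0.0, 0.0, 2.53, 0.0]


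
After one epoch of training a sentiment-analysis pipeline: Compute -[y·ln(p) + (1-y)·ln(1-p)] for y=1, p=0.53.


BCE = -[y·ln(p) + (1-y)·ln(1-p)]
= -1·ln(0.53) - 0
= -ln(0.53) = 0.6349

0.6349


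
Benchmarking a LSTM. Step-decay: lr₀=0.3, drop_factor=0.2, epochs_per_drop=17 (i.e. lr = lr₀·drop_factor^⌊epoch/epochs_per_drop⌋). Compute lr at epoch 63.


n_drops = ⌊63/17⌋ = 3
lr = 0.3·0.2^3 = 0.3·0.008 = 0.0024

0.0024


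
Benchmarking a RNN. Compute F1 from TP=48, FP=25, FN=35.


Precision = 48/73 = 0.6575
Recall = 48/83 = 0.5783
F1 = 2·P·R/(P+R) = 2·TP/(2·TP+FP+FN) = 96/(96+25+35) = 96/156 = 0.6154

0.6154


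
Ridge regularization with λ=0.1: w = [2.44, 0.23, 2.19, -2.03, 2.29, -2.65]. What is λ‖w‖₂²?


‖w‖₂² = (2.44)² + (0.23)² + (2.19)² + (-2.03)² + (2.29)² + (-2.65)²
     = 5.9536 + 0.0529 + 4.7961 + 4.1209 + 5.2441 + 7.0225
     = 27.1901
λ·‖w‖₂² = 0.1·27.1901 = 2.71901

2.71901


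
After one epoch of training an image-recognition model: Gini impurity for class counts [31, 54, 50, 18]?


Probabilities: [31/153, 54/153, 50/153, 18/153] ≈ [0.2026, 0.3529, 0.3268, 0.1176]
Σpᵢ² = (961 + 2916 + 2500 + 324)/153² = 6701/23409
Gini = 1 - Σpᵢ² = 1 - 6701/23409 = 0.7137

0.7137


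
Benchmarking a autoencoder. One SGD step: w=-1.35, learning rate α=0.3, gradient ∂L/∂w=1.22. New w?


w_new = w - α·∇
= -1.35 - 0.3·1.22
= -1.35 - 0.366
= -1.716

-1.716


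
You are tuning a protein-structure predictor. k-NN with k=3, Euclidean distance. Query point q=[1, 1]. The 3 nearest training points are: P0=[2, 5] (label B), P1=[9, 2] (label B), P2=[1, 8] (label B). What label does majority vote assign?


d(q,P0) = 4.1231  (label B)
d(q,P1) = 8.0623  (label B)
d(q,P2) = 7.0  (label B)
Votes: A=0, B=3
Majority → B

B


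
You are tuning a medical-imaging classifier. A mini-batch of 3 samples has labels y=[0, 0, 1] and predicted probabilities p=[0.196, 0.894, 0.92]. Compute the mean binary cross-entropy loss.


L[0] = -ln(1-0.196) = -ln(0.804) = 0.2182
L[1] = -ln(1-0.894) = -ln(0.106) = 2.2443
L[2] = -ln(0.92) = 0.0834
mean = (0.2182 + 2.2443 + 0.0834)/3 = 0.8486

0.8486


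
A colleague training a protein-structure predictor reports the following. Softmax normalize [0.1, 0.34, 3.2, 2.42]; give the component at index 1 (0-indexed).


Exponentials: e^0.1=1.1052, e^0.34=1.4049, e^3.2=24.5325, e^2.42=11.2459
Sum = 38.2885
Softmax = [0.0289, 0.0367, 0.6407, 0.2937]
p[1] = 1.4049/38.2885 = 0.0367

0.0367


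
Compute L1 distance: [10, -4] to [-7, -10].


d = |10+ 7| + |-4+ 10|
  = 17 + 6
  = 23

23


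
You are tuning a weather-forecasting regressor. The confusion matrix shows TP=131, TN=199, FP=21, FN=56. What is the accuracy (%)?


Accuracy = (TP+TN)/(TP+TN+FP+FN)
= (131+199)/(407)
= 330/407 = 81.08%

81.08%


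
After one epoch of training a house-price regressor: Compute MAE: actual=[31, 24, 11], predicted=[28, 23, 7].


Absolute errors: |31-28|=3, |24-23|=1, |11-7|=4
Sum = 8
MAE = 8/3 = 8/3

8/3


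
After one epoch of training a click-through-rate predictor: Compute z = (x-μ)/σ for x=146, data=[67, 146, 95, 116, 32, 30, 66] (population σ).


μ = 78.8571, σ = 39.7076
z = (146 - 78.8571)/39.7076 = 1.6909

1.6909


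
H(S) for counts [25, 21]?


Probabilities: [25/46, 21/46] ≈ [0.5435, 0.4565]
H = -((25/46)·log₂(25/46) + (21/46)·log₂(21/46))
  = 0.9945 bits

0.9945 bits


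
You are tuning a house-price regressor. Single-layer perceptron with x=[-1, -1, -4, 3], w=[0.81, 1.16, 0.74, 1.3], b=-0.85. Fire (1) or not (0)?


z = (-1)·(0.81) + (-1)·(1.16) + (-4)·(0.74) + (3)·(1.3) - 0.85
  = -1.88
step(z) = 0 (z<0)

0


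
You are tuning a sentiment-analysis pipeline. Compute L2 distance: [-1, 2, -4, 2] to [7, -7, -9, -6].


d = √((-1-7)² + (2+ 7)² + (-4+ 9)² + (2+ 6)²)
  = √(64 + 81 + 25 + 64)
  = √234 = 15.2971

15.2971


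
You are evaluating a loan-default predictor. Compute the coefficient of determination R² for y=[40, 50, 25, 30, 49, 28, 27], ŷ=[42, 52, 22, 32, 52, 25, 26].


ȳ = 35.5714
SS_res = Σ(y-ŷ)² = 40
SS_tot = Σ(y-ȳ)² = 681.71
R² = 1 - SS_res/SS_tot = 1 - 0.0587 = 0.9413

0.9413


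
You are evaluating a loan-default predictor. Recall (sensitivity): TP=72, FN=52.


Recall = TP/(TP+FN)
= 72/(72+52)
= 72/124 = 58.06%

58.06%


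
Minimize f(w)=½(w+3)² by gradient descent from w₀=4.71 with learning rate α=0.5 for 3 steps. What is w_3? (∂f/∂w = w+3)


step 1: grad = 4.71+3 = 7.71; w = 4.71 - 0.5·(7.71) = 0.855
step 2: grad = 0.855+3 = 3.855; w = 0.855 - 0.5·(3.855) = -1.0725
step 3: grad = -1.0725+3 = 1.9275; w = -1.0725 - 0.5·(1.9275) = -2.03625

-2.03625


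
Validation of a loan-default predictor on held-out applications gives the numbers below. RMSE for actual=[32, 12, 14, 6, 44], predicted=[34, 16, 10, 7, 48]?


MSE = 53/5 = 10.6
RMSE = √(53/5) = 3.2558

3.2558


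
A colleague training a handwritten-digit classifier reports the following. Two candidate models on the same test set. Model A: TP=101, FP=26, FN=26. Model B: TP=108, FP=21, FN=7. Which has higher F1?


Model A: P=101/127=0.7953, R=101/127=0.7953, F1=2PR/(P+R)=2TP/(2TP+FP+FN)=202/254=0.7953
Model B: P=108/129=0.8372, R=108/115=0.9391, F1=2PR/(P+R)=2TP/(2TP+FP+FN)=216/244=0.8852
0.7953 < 0.8852 → Model B

Model B


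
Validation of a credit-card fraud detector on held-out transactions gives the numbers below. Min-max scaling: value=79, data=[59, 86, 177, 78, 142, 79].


min=59, max=177
(79-59)/(177-59) = 20/118 = 0.1695

0.1695


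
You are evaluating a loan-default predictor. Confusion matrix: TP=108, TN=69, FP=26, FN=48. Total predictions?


Total = TP + TN + FP + FN
= 108 + 69 + 26 + 48
= 251
(Predicted positive: 134, predicted negative: 117)

251


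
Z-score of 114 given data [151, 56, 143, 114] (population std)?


μ = 116, σ = 37.276
z = (114 - 116)/37.276 = -0.0537

-0.0537


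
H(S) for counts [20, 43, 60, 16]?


Probabilities: [20/139, 43/139, 60/139, 16/139] ≈ [0.1439, 0.3094, 0.4317, 0.1151]
H = -((20/139)·log₂(20/139) + (43/139)·log₂(43/139) + (60/139)·log₂(60/139) + (16/139)·log₂(16/139))
  = 1.8083 bits

1.8083 bits


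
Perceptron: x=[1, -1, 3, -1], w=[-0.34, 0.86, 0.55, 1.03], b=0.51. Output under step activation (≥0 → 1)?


z = (1)·(-0.34) + (-1)·(0.86) + (3)·(0.55) + (-1)·(1.03) + 0.51
  = -0.07
step(z) = 0 (z<0)

0


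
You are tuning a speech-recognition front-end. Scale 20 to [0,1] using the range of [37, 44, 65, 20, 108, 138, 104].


min=20, max=138
(20-20)/(138-20) = 0/118 = 0.0

0.0


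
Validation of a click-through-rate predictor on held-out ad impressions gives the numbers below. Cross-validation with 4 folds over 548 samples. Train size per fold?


Fold size = 548/4 = 137
Training per fold = 548 - 137 = 411

411


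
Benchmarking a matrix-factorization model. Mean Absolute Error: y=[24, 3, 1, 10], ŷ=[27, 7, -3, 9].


Absolute errors: |24-27|=3, |3-7|=4, |1+ 3|=4, |10-9|=1
Sum = 12
MAE = 12/4 = 3

3


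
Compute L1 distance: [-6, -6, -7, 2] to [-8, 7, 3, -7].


d = |-6+ 8| + |-6-7| + |-7-3| + |2+ 7|
  = 2 + 13 + 10 + 9
  = 34

34


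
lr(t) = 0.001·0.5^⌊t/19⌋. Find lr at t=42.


n_drops = ⌊42/19⌋ = 2
lr = 0.001·0.5^2 = 0.001·0.25 = 0.00025

0.00025


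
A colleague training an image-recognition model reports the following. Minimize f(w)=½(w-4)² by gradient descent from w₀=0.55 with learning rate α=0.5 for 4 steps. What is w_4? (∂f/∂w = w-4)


step 1: grad = 0.55-4 = -3.45; w = 0.55 - 0.5·(-3.45) = 2.275
step 2: grad = 2.275-4 = -1.725; w = 2.275 - 0.5·(-1.725) = 3.1375
step 3: grad = 3.1375-4 = -0.8625; w = 3.1375 - 0.5·(-0.8625) = 3.56875
step 4: grad = 3.56875-4 = -0.43125; w = 3.56875 - 0.5·(-0.43125) = 3.784375

3.784375


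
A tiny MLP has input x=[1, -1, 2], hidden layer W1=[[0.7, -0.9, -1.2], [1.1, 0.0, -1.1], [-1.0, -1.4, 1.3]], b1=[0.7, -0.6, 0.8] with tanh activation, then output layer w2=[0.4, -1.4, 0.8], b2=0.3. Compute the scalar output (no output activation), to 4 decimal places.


z1[0] = (0.7)·(1) + (-0.9)·(-1) + (-1.2)·(2) + 0.7 = -0.1
z1[1] = (1.1)·(1) + (0.0)·(-1) + (-1.1)·(2) - 0.6 = -1.7
z1[2] = (-1.0)·(1) + (-1.4)·(-1) + (1.3)·(2) + 0.8 = 3.8
h = tanh(z1) = [-0.0997, -0.9354, 0.999]
output = (0.4)·(-0.0997) + (-1.4)·(-0.9354) + (0.8)·(0.999) + 0.3 = 2.3689

2.3689


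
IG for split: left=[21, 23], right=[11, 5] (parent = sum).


Parent = [32, 28], H_parent = 0.9968
H_left = 0.9985 (n=44), H_right = 0.896 (n=16)
H_children = (44/60)·0.9985 + (16/60)·0.896 = 0.9712
IG = 0.9968 - 0.9712 = 0.0256

0.0256


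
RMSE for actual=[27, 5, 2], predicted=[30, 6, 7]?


MSE = 35/3 = 11.6667
RMSE = √(35/3) = 3.4157

3.4157


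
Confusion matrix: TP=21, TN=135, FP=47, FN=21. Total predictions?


Total = TP + TN + FP + FN
= 21 + 135 + 47 + 21
= 224
(Predicted positive: 68, predicted negative: 156)

224


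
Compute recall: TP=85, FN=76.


Recall = TP/(TP+FN)
= 85/(85+76)
= 85/161 = 52.8%

52.8%


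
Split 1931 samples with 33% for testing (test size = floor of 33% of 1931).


Test = ⌊1931·33/100⌋ = 637
Train = 1931 - 637 = 1294

Train: 1294, Test: 637


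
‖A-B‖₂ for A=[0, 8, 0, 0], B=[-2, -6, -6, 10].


d = √((0+ 2)² + (8+ 6)² + (0+ 6)² + (0-10)²)
  = √(4 + 196 + 36 + 100)
  = √336 = 18.3303

18.3303


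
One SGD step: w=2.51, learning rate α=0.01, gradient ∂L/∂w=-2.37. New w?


w_new = w - α·∇
= 2.51 - 0.01·-2.37
= 2.51 + 0.0237
= 2.5337

2.5337


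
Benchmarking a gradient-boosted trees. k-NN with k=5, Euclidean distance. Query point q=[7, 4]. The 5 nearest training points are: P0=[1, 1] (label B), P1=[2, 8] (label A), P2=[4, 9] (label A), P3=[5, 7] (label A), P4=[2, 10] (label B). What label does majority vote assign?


d(q,P0) = 6.7082  (label B)
d(q,P1) = 6.4031  (label A)
d(q,P2) = 5.831  (label A)
d(q,P3) = 3.6056  (label A)
d(q,P4) = 7.8102  (label B)
Votes: A=3, B=2
Majority → A

A


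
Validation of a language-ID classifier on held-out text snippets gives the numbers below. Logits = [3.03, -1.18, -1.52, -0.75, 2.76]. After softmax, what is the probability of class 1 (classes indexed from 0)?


Exponentials: e^3.03=20.6972, e^-1.18=0.3073, e^-1.52=0.2187, e^-0.75=0.4724, e^2.76=15.7998
Sum = 37.4954
Softmax = [0.552, 0.0082, 0.0058, 0.0126, 0.4214]
p[1] = 0.3073/37.4954 = 0.0082

0.0082


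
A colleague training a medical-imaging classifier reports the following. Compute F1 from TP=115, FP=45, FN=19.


Precision = 115/160 = 0.7188
Recall = 115/134 = 0.8582
F1 = 2·P·R/(P+R) = 2·TP/(2·TP+FP+FN) = 230/(230+45+19) = 230/294 = 0.7823

0.7823


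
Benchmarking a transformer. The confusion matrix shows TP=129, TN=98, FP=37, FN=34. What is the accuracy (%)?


Accuracy = (TP+TN)/(TP+TN+FP+FN)
= (129+98)/(298)
= 227/298 = 76.17%

76.17%


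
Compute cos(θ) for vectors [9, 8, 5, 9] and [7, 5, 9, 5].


A·B = 9·7 + 8·5 + 5·9 + 9·5 = 193
‖A‖ = √251 = 15.843, ‖B‖ = √180 = 13.4164
cos = 193/(√251·√180) = 193/√45180 = 0.908

0.908


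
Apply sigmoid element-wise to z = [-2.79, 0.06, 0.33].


σ(-2.79) = 1/(1+e^2.79) = 0.0579
σ(0.06) = 1/(1+e^-0.06) = 0.515
σ(0.33) = 1/(1+e^-0.33) = 0.5818
result = [0.0579, 0.515, 0.5818]

[0.0579, 0.515, 0.5818]


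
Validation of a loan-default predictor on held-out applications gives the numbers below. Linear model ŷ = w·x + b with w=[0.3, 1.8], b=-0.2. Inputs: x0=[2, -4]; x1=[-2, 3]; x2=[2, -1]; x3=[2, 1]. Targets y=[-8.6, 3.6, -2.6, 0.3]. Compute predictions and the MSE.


ŷ0 = (0.3)·(2) + (1.8)·(-4) - 0.2 = -6.8
ŷ1 = (0.3)·(-2) + (1.8)·(3) - 0.2 = 4.6
ŷ2 = (0.3)·(2) + (1.8)·(-1) - 0.2 = -1.4
ŷ3 = (0.3)·(2) + (1.8)·(1) - 0.2 = 2.2
errors² = [3.24, 1.0, 1.44, 3.61]
MSE = 9.2900/4 = 2.3225

2.3225


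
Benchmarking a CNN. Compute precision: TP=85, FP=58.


Precision = TP/(TP+FP)
= 85/(85+58)
= 85/143 = 59.44%

59.44%


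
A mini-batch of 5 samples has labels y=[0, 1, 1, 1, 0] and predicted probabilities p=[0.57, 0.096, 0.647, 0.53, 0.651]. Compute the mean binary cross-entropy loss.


L[0] = -ln(1-0.57) = -ln(0.43) = 0.844
L[1] = -ln(0.096) = 2.3434
L[2] = -ln(0.647) = 0.4354
L[3] = -ln(0.53) = 0.6349
L[4] = -ln(1-0.651) = -ln(0.349) = 1.0527
mean = (0.844 + 2.3434 + 0.4354 + 0.6349 + 1.0527)/5 = 1.0621

1.0621


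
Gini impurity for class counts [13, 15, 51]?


Probabilities: [13/79, 15/79, 51/79] ≈ [0.1646, 0.1899, 0.6456]
Σpᵢ² = (169 + 225 + 2601)/79² = 2995/6241
Gini = 1 - Σpᵢ² = 1 - 2995/6241 = 0.5201

0.5201


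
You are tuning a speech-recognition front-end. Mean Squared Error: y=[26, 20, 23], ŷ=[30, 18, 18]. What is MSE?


Squared errors: (26-30)²=16, (20-18)²=4, (23-18)²=25
Sum = 45
MSE = 45/3 = 15

15


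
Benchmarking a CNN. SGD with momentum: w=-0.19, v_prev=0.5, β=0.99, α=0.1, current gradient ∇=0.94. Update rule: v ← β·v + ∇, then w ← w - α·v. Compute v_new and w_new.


v_new = 0.99·0.5 + 0.94 = 0.495 + 0.94 = 1.435
w_new = -0.19 - 0.1·1.435 = -0.19 - 0.1435 = -0.3335

v_new=1.435, w_new=-0.3335


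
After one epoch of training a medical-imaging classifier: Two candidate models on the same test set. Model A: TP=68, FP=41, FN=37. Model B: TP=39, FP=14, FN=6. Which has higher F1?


Model A: P=68/109=0.6239, R=68/105=0.6476, F1=2PR/(P+R)=2TP/(2TP+FP+FN)=136/214=0.6355
Model B: P=39/53=0.7358, R=39/45=0.8667, F1=2PR/(P+R)=2TP/(2TP+FP+FN)=78/98=0.7959
0.6355 < 0.7959 → Model B

Model B


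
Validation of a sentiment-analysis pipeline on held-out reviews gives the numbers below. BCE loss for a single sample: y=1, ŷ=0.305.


BCE = -[y·ln(p) + (1-y)·ln(1-p)]
= -1·ln(0.305) - 0
= -ln(0.305) = 1.1874

1.1874


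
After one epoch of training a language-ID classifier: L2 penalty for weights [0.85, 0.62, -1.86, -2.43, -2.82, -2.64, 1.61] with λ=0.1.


‖w‖₂² = (0.85)² + (0.62)² + (-1.86)² + (-2.43)² + (-2.82)² + (-2.64)² + (1.61)²
     = 0.7225 + 0.3844 + 3.4596 + 5.9049 + 7.9524 + 6.9696 + 2.5921
     = 27.9855
λ·‖w‖₂² = 0.1·27.9855 = 2.79855

2.79855


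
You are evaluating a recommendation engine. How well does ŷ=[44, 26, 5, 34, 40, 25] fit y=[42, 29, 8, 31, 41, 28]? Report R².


ȳ = 29.8333
SS_res = Σ(y-ŷ)² = 41
SS_tot = Σ(y-ȳ)² = 754.83
R² = 1 - SS_res/SS_tot = 1 - 0.0543 = 0.9457

0.9457


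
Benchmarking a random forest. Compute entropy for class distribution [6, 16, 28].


Probabilities: [6/50, 16/50, 28/50] ≈ [0.12, 0.32, 0.56]
H = -((6/50)·log₂(6/50) + (16/50)·log₂(16/50) + (28/50)·log₂(28/50))
  = 1.3615 bits

1.3615 bits


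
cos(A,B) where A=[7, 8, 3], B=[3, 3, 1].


A·B = 7·3 + 8·3 + 3·1 = 48
‖A‖ = √122 = 11.0454, ‖B‖ = √19 = 4.3589
cos = 48/(√122·√19) = 48/√2318 = 0.997

0.997


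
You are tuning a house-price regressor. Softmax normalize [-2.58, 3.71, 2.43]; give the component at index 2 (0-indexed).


Exponentials: e^-2.58=0.0758, e^3.71=40.8538, e^2.43=11.3589
Sum = 52.2885
Softmax = [0.0014, 0.7813, 0.2172]
p[2] = 11.3589/52.2885 = 0.2172

0.2172


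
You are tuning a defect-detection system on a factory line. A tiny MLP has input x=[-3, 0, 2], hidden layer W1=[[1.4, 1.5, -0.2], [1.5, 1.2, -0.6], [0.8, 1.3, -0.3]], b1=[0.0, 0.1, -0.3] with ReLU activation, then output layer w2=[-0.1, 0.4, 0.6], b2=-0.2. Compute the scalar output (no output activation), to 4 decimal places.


z1[0] = (1.4)·(-3) + (1.5)·(0) + (-0.2)·(2) + 0.0 = -4.6
z1[1] = (1.5)·(-3) + (1.2)·(0) + (-0.6)·(2) + 0.1 = -5.6
z1[2] = (0.8)·(-3) + (1.3)·(0) + (-0.3)·(2) - 0.3 = -3.3
h = ReLU(z1) = [0.0, 0.0, 0.0]
output = (-0.1)·(0.0) + (0.4)·(0.0) + (0.6)·(0.0) - 0.2 = -0.2

-0.2


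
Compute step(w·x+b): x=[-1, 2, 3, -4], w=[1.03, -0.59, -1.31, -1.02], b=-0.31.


z = (-1)·(1.03) + (2)·(-0.59) + (3)·(-1.31) + (-4)·(-1.02) - 0.31
  = -2.37
step(z) = 0 (z<0)

0


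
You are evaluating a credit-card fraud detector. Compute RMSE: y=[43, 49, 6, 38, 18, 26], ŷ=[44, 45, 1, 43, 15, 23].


MSE = 85/6 = 14.1667
RMSE = √(85/6) = 3.7639

3.7639


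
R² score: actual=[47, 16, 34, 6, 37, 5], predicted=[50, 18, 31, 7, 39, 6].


ȳ = 24.1667
SS_res = Σ(y-ŷ)² = 28
SS_tot = Σ(y-ȳ)² = 1546.83
R² = 1 - SS_res/SS_tot = 1 - 0.0181 = 0.9819

0.9819


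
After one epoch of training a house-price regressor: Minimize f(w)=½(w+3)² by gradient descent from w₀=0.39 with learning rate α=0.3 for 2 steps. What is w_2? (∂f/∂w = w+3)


step 1: grad = 0.39+3 = 3.39; w = 0.39 - 0.3·(3.39) = -0.627
step 2: grad = -0.627+3 = 2.373; w = -0.627 - 0.3·(2.373) = -1.3389

-1.3389


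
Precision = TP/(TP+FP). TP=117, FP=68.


Precision = TP/(TP+FP)
= 117/(117+68)
= 117/185 = 63.24%

63.24%


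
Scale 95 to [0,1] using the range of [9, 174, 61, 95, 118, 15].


min=9, max=174
(95-9)/(174-9) = 86/165 = 0.5212

0.5212


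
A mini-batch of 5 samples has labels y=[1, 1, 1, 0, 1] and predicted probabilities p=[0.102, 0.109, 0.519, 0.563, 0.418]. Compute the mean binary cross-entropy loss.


L[0] = -ln(0.102) = 2.2828
L[1] = -ln(0.109) = 2.2164
L[2] = -ln(0.519) = 0.6559
L[3] = -ln(1-0.563) = -ln(0.437) = 0.8278
L[4] = -ln(0.418) = 0.8723
mean = (2.2828 + 2.2164 + 0.6559 + 0.8278 + 0.8723)/5 = 1.371

1.371


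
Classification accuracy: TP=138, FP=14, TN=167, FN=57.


Accuracy = (TP+TN)/(TP+TN+FP+FN)
= (138+167)/(376)
= 305/376 = 81.12%

81.12%


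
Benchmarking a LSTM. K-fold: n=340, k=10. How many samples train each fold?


Fold size = 340/10 = 34
Training per fold = 340 - 34 = 306

306


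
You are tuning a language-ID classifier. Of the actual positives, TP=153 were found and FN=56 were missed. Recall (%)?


Recall = TP/(TP+FN)
= 153/(153+56)
= 153/209 = 73.21%

73.21%


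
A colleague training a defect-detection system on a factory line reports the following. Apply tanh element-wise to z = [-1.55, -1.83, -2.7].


tanh(-1.55) = -0.9138
tanh(-1.83) = -0.9498
tanh(-2.7) = -0.991
result = [-0.9138, -0.9498, -0.991]

[-0.9138, -0.9498, -0.991]


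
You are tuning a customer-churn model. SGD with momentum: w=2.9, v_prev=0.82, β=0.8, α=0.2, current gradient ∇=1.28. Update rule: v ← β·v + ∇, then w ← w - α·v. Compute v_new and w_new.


v_new = 0.8·0.82 + 1.28 = 0.656 + 1.28 = 1.936
w_new = 2.9 - 0.2·1.936 = 2.9 - 0.3872 = 2.5128

v_new=1.936, w_new=2.5128


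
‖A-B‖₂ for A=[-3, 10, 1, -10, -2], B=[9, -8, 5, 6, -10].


d = √((-3-9)² + (10+ 8)² + (1-5)² + (-10-6)² + (-2+ 10)²)
  = √(144 + 324 + 16 + 256 + 64)
  = √804 = 28.3549

28.3549


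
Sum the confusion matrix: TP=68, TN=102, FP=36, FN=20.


Total = TP + TN + FP + FN
= 68 + 102 + 36 + 20
= 226
(Predicted positive: 104, predicted negative: 122)

226


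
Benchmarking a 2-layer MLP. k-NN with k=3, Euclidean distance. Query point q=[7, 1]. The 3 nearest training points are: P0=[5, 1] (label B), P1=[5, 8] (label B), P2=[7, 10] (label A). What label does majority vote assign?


d(q,P0) = 2.0  (label B)
d(q,P1) = 7.2801  (label B)
d(q,P2) = 9.0  (label A)
Votes: A=1, B=2
Majority → B

B


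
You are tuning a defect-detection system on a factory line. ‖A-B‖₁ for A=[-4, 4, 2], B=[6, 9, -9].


d = |-4-6| + |4-9| + |2+ 9|
  = 10 + 5 + 11
  = 26

26


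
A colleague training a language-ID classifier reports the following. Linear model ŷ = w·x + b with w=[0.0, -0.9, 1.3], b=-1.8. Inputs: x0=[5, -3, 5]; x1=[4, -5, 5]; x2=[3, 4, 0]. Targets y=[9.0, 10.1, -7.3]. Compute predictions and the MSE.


ŷ0 = (0.0)·(5) + (-0.9)·(-3) + (1.3)·(5) - 1.8 = 7.4
ŷ1 = (0.0)·(4) + (-0.9)·(-5) + (1.3)·(5) - 1.8 = 9.2
ŷ2 = (0.0)·(3) + (-0.9)·(4) + (1.3)·(0) - 1.8 = -5.4
errors² = [2.56, 0.81, 3.61]
MSE = 6.9800/3 = 2.3267

2.3267


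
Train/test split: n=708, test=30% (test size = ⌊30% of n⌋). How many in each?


Test = ⌊708·30/100⌋ = 212
Train = 708 - 212 = 496

Train: 496, Test: 212


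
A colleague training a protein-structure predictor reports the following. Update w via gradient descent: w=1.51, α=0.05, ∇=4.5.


w_new = w - α·∇
= 1.51 - 0.05·4.5
= 1.51 - 0.225
= 1.285

1.285


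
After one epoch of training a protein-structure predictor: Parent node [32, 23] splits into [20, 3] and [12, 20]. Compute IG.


Parent = [32, 23], H_parent = 0.9806
H_left = 0.5586 (n=23), H_right = 0.9544 (n=32)
H_children = (23/55)·0.5586 + (32/55)·0.9544 = 0.7889
IG = 0.9806 - 0.7889 = 0.1917

0.1917


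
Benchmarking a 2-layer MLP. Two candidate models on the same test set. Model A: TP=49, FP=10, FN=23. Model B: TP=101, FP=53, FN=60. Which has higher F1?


Model A: P=49/59=0.8305, R=49/72=0.6806, F1=2PR/(P+R)=2TP/(2TP+FP+FN)=98/131=0.7481
Model B: P=101/154=0.6558, R=101/161=0.6273, F1=2PR/(P+R)=2TP/(2TP+FP+FN)=202/315=0.6413
0.7481 > 0.6413 → Model A

Model A


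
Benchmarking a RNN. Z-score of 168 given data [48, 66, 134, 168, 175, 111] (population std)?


μ = 117, σ = 47.7005
z = (168 - 117)/47.7005 = 1.0692

1.0692


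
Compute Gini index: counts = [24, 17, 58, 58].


Probabilities: [24/157, 17/157, 58/157, 58/157] ≈ [0.1529, 0.1083, 0.3694, 0.3694]
Σpᵢ² = (576 + 289 + 3364 + 3364)/157² = 7593/24649
Gini = 1 - Σpᵢ² = 1 - 7593/24649 = 0.692

0.692


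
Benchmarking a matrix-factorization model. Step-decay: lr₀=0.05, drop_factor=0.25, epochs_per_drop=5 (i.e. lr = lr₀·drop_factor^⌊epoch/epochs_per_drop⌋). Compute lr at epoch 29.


n_drops = ⌊29/5⌋ = 5
lr = 0.05·0.25^5 = 0.05·0.0009765625 = 0.000048828125

0.000048828125


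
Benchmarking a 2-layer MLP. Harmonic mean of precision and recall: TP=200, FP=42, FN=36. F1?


Precision = 200/242 = 0.8264
Recall = 200/236 = 0.8475
F1 = 2·P·R/(P+R) = 2·TP/(2·TP+FP+FN) = 400/(400+42+36) = 400/478 = 0.8368

0.8368


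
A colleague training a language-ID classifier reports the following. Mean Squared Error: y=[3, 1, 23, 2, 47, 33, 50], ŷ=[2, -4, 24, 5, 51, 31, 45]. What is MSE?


Squared errors: (3-2)²=1, (1+ 4)²=25, (23-24)²=1, (2-5)²=9, (47-51)²=16, (33-31)²=4, (50-45)²=25
Sum = 81
MSE = 81/7 = 81/7

81/7


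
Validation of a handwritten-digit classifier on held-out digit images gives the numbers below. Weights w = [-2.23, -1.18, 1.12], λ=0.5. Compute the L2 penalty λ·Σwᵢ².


‖w‖₂² = (-2.23)² + (-1.18)² + (1.12)²
     = 4.9729 + 1.3924 + 1.2544
     = 7.6197
λ·‖w‖₂² = 0.5·7.6197 = 3.80985

3.80985


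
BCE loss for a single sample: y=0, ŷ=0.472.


BCE = -[y·ln(p) + (1-y)·ln(1-p)]
= -0 - 1·ln(1-0.472)
= -ln(0.528) = 0.6387

0.6387


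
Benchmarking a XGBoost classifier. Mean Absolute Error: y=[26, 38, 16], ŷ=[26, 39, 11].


Absolute errors: |26-26|=0, |38-39|=1, |16-11|=5
Sum = 6
MAE = 6/3 = 2

2


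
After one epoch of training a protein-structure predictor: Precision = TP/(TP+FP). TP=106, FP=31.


Precision = TP/(TP+FP)
= 106/(106+31)
= 106/137 = 77.37%

77.37%


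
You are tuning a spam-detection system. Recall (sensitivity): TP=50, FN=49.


Recall = TP/(TP+FN)
= 50/(50+49)
= 50/99 = 50.51%

50.51%


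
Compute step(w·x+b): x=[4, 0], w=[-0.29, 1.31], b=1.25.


z = (4)·(-0.29) + (0)·(1.31) + 1.25
  = 0.09
step(z) = 1 (z≥0)

1


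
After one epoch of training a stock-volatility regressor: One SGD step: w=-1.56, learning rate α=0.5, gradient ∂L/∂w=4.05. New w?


w_new = w - α·∇
= -1.56 - 0.5·4.05
= -1.56 - 2.025
= -3.585

-3.585


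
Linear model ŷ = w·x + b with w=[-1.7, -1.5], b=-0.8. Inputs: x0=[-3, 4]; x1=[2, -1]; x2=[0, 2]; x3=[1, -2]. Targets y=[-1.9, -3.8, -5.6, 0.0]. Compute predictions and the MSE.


ŷ0 = (-1.7)·(-3) + (-1.5)·(4) - 0.8 = -1.7
ŷ1 = (-1.7)·(2) + (-1.5)·(-1) - 0.8 = -2.7
ŷ2 = (-1.7)·(0) + (-1.5)·(2) - 0.8 = -3.8
ŷ3 = (-1.7)·(1) + (-1.5)·(-2) - 0.8 = 0.5
errors² = [0.04, 1.21, 3.24, 0.25]
MSE = 4.7400/4 = 1.185

1.185


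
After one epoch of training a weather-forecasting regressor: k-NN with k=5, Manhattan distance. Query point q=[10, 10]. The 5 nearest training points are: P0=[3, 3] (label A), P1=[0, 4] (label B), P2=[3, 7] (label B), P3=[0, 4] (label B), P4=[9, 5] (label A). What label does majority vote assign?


d(q,P0) = 14  (label A)
d(q,P1) = 16  (label B)
d(q,P2) = 10  (label B)
d(q,P3) = 16  (label B)
d(q,P4) = 6  (label A)
Votes: A=2, B=3
Majority → B

B


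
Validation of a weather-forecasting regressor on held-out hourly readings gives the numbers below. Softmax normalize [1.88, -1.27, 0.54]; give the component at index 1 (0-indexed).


Exponentials: e^1.88=6.5535, e^-1.27=0.2808, e^0.54=1.716
Sum = 8.5503
Softmax = [0.7665, 0.0328, 0.2007]
p[1] = 0.2808/8.5503 = 0.0328

0.0328


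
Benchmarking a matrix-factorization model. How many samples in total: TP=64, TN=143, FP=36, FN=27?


Total = TP + TN + FP + FN
= 64 + 143 + 36 + 27
= 270
(Predicted positive: 100, predicted negative: 170)

270


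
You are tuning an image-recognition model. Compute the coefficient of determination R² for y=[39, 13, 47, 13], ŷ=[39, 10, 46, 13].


ȳ = 28
SS_res = Σ(y-ŷ)² = 10
SS_tot = Σ(y-ȳ)² = 932
R² = 1 - SS_res/SS_tot = 1 - 0.0107 = 0.9893

0.9893


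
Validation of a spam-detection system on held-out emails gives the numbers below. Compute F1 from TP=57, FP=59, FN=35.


Precision = 57/116 = 0.4914
Recall = 57/92 = 0.6196
F1 = 2·P·R/(P+R) = 2·TP/(2·TP+FP+FN) = 114/(114+59+35) = 114/208 = 0.5481

0.5481


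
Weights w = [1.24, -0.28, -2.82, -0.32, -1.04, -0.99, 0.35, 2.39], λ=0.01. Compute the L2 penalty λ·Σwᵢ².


‖w‖₂² = (1.24)² + (-0.28)² + (-2.82)² + (-0.32)² + (-1.04)² + (-0.99)² + (0.35)² + (2.39)²
     = 1.5376 + 0.0784 + 7.9524 + 0.1024 + 1.0816 + 0.9801 + 0.1225 + 5.7121
     = 17.5671
λ·‖w‖₂² = 0.01·17.5671 = 0.175671

0.175671


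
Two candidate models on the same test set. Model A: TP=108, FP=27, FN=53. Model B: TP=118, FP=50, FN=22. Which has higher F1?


Model A: P=108/135=0.8, R=108/161=0.6708, F1=2PR/(P+R)=2TP/(2TP+FP+FN)=216/296=0.7297
Model B: P=118/168=0.7024, R=118/140=0.8429, F1=2PR/(P+R)=2TP/(2TP+FP+FN)=236/308=0.7662
0.7297 < 0.7662 → Model B

Model B


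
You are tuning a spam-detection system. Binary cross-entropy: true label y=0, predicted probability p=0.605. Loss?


BCE = -[y·ln(p) + (1-y)·ln(1-p)]
= -0 - 1·ln(1-0.605)
= -ln(0.395) = 0.9289

0.9289


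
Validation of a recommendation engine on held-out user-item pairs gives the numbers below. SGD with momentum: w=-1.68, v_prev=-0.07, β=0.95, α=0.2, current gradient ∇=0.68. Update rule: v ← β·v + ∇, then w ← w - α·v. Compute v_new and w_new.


v_new = 0.95·-0.07 + 0.68 = -0.0665 + 0.68 = 0.6135
w_new = -1.68 - 0.2·0.6135 = -1.68 - 0.1227 = -1.8027

v_new=0.6135, w_new=-1.8027


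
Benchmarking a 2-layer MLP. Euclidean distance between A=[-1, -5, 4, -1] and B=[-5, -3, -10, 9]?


d = √((-1+ 5)² + (-5+ 3)² + (4+ 10)² + (-1-9)²)
  = √(16 + 4 + 196 + 100)
  = √316 = 17.7764

17.7764


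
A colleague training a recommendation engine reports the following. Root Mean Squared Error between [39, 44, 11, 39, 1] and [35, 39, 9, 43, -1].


MSE = 65/5 = 13
RMSE = √(65/5) = 3.6056

3.6056


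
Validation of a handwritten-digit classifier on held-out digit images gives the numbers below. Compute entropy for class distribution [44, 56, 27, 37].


Probabilities: [44/164, 56/164, 27/164, 37/164] ≈ [0.2683, 0.3415, 0.1646, 0.2256]
H = -((44/164)·log₂(44/164) + (56/164)·log₂(56/164) + (27/164)·log₂(27/164) + (37/164)·log₂(37/164))
  = 1.9517 bits

1.9517 bits


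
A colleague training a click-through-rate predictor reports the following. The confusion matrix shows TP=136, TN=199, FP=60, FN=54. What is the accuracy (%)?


Accuracy = (TP+TN)/(TP+TN+FP+FN)
= (136+199)/(449)
= 335/449 = 74.61%

74.61%


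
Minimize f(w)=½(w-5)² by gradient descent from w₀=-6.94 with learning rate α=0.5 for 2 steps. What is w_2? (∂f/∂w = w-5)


step 1: grad = -6.94-5 = -11.94; w = -6.94 - 0.5·(-11.94) = -0.97
step 2: grad = -0.97-5 = -5.97; w = -0.97 - 0.5·(-5.97) = 2.015

2.015


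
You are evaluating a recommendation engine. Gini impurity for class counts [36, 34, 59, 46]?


Probabilities: [36/175, 34/175, 59/175, 46/175] ≈ [0.2057, 0.1943, 0.3371, 0.2629]
Σpᵢ² = (1296 + 1156 + 3481 + 2116)/175² = 8049/30625
Gini = 1 - Σpᵢ² = 1 - 8049/30625 = 0.7372

0.7372


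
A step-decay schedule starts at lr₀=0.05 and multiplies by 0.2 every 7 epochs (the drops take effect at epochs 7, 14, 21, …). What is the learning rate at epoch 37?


n_drops = ⌊37/7⌋ = 5
lr = 0.05·0.2^5 = 0.05·0.00032 = 0.000016

0.000016


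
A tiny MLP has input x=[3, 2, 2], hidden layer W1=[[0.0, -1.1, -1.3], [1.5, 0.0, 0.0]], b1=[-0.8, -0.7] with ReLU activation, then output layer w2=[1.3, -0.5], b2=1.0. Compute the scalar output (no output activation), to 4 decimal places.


z1[0] = (0.0)·(3) + (-1.1)·(2) + (-1.3)·(2) - 0.8 = -5.6
z1[1] = (1.5)·(3) + (0.0)·(2) + (0.0)·(2) - 0.7 = 3.8
h = ReLU(z1) = [0.0, 3.8]
output = (1.3)·(0.0) + (-0.5)·(3.8) + 1.0 = -0.9

-0.9


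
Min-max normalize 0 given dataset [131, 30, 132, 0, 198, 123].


min=0, max=198
(0-0)/(198-0) = 0/198 = 0.0

0.0


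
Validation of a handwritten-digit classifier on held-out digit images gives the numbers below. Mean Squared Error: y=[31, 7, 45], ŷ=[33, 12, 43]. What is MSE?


Squared errors: (31-33)²=4, (7-12)²=25, (45-43)²=4
Sum = 33
MSE = 33/3 = 11

11


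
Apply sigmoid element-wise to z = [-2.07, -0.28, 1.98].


σ(-2.07) = 1/(1+e^2.07) = 0.112
σ(-0.28) = 1/(1+e^0.28) = 0.4305
σ(1.98) = 1/(1+e^-1.98) = 0.8787
result = [0.112, 0.4305, 0.8787]

[0.112, 0.4305, 0.8787]


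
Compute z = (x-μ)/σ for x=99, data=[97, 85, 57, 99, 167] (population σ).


μ = 101, σ = 36.2436
z = (99 - 101)/36.2436 = -0.0552

-0.0552


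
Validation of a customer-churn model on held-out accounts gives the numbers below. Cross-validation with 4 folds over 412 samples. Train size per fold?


Fold size = 412/4 = 103
Training per fold = 412 - 103 = 309

309


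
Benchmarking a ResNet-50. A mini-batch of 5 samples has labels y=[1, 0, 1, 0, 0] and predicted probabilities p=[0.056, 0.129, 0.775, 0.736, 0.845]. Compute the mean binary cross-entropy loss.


L[0] = -ln(0.056) = 2.8824
L[1] = -ln(1-0.129) = -ln(0.871) = 0.1381
L[2] = -ln(0.775) = 0.2549
L[3] = -ln(1-0.736) = -ln(0.264) = 1.3318
L[4] = -ln(1-0.845) = -ln(0.155) = 1.8643
mean = (2.8824 + 0.1381 + 0.2549 + 1.3318 + 1.8643)/5 = 1.2943

1.2943


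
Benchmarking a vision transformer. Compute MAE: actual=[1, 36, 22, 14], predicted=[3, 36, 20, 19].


Absolute errors: |1-3|=2, |36-36|=0, |22-20|=2, |14-19|=5
Sum = 9
MAE = 9/4 = 9/4

9/4


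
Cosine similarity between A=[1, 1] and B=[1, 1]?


A·B = 1·1 + 1·1 = 2
‖A‖ = √2 = 1.4142, ‖B‖ = √2 = 1.4142
cos = 2/(√2·√2) = 2/√4 = 1.0

1.0


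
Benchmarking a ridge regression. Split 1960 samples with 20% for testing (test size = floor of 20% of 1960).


Test = ⌊1960·20/100⌋ = 392
Train = 1960 - 392 = 1568

Train: 1568, Test: 392


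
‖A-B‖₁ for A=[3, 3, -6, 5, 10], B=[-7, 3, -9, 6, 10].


d = |3+ 7| + |3-3| + |-6+ 9| + |5-6| + |10-10|
  = 10 + 0 + 3 + 1 + 0
  = 14

14


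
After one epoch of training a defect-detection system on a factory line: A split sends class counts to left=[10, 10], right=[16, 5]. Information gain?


Parent = [26, 15], H_parent = 0.9474
H_left = 1 (n=20), H_right = 0.7919 (n=21)
H_children = (20/41)·1 + (21/41)·0.7919 = 0.8934
IG = 0.9474 - 0.8934 = 0.054

0.054


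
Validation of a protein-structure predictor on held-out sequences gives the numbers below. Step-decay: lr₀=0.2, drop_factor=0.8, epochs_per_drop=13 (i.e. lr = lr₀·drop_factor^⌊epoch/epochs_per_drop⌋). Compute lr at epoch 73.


n_drops = ⌊73/13⌋ = 5
lr = 0.2·0.8^5 = 0.2·0.32768 = 0.065536

0.065536


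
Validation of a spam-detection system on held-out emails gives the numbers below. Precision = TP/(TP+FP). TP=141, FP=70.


Precision = TP/(TP+FP)
= 141/(141+70)
= 141/211 = 66.82%

66.82%


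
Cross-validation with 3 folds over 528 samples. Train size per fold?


Fold size = 528/3 = 176
Training per fold = 528 - 176 = 352

352


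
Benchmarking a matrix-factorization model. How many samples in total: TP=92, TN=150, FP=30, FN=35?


Total = TP + TN + FP + FN
= 92 + 150 + 30 + 35
= 307
(Predicted positive: 122, predicted negative: 185)

307


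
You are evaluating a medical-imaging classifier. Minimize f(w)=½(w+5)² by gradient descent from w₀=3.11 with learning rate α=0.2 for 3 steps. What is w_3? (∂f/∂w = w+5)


step 1: grad = 3.11+5 = 8.11; w = 3.11 - 0.2·(8.11) = 1.488
step 2: grad = 1.488+5 = 6.488; w = 1.488 - 0.2·(6.488) = 0.1904
step 3: grad = 0.1904+5 = 5.1904; w = 0.1904 - 0.2·(5.1904) = -0.84768

-0.84768


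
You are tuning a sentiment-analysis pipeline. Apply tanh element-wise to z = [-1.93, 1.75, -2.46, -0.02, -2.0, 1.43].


tanh(-1.93) = -0.9587
tanh(1.75) = 0.9414
tanh(-2.46) = -0.9855
tanh(-0.02) = -0.02
tanh(-2.0) = -0.964
tanh(1.43) = 0.8917
result = [-0.9587, 0.9414, -0.9855, -0.02, -0.964, 0.8917]

[-0.9587, 0.9414, -0.9855, -0.02, -0.964, 0.8917]


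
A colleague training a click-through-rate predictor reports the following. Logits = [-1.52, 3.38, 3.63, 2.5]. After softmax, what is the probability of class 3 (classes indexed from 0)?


Exponentials: e^-1.52=0.2187, e^3.38=29.3708, e^3.63=37.7128, e^2.5=12.1825
Sum = 79.4848
Softmax = [0.0028, 0.3695, 0.4745, 0.1533]
p[3] = 12.1825/79.4848 = 0.1533

0.1533


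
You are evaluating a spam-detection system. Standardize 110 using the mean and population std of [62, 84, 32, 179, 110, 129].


μ = 99.3333, σ = 47.44
z = (110 - 99.3333)/47.44 = 0.2248

0.2248


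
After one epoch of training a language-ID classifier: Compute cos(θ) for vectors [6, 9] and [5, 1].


A·B = 6·5 + 9·1 = 39
‖A‖ = √117 = 10.8167, ‖B‖ = √26 = 5.099
cos = 39/(√117·√26) = 39/√3042 = 0.7071

0.7071


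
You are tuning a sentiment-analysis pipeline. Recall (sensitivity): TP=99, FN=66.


Recall = TP/(TP+FN)
= 99/(99+66)
= 99/165 = 60.0%

60.0%


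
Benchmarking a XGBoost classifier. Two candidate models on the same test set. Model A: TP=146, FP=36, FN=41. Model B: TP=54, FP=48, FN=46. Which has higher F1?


Model A: P=146/182=0.8022, R=146/187=0.7807, F1=2PR/(P+R)=2TP/(2TP+FP+FN)=292/369=0.7913
Model B: P=54/102=0.5294, R=54/100=0.54, F1=2PR/(P+R)=2TP/(2TP+FP+FN)=108/202=0.5347
0.7913 > 0.5347 → Model A

Model A


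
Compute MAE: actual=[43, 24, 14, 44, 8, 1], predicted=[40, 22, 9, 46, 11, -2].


Absolute errors: |43-40|=3, |24-22|=2, |14-9|=5, |44-46|=2, |8-11|=3, |1+ 2|=3
Sum = 18
MAE = 18/6 = 3

3


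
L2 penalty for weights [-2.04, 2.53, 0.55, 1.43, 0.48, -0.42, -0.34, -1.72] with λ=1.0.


‖w‖₂² = (-2.04)² + (2.53)² + (0.55)² + (1.43)² + (0.48)² + (-0.42)² + (-0.34)² + (-1.72)²
     = 4.1616 + 6.4009 + 0.3025 + 2.0449 + 0.2304 + 0.1764 + 0.1156 + 2.9584
     = 16.3907
λ·‖w‖₂² = 1.0·16.3907 = 16.3907

16.3907


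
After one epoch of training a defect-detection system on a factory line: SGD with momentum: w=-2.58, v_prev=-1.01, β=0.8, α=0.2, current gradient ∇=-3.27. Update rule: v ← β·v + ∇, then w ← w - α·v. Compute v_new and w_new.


v_new = 0.8·-1.01 - 3.27 = -0.808 - 3.27 = -4.078
w_new = -2.58 - 0.2·-4.078 = -2.58 + 0.8156 = -1.7644

v_new=-4.078, w_new=-1.7644


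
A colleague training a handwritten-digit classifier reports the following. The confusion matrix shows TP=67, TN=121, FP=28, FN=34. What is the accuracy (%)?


Accuracy = (TP+TN)/(TP+TN+FP+FN)
= (67+121)/(250)
= 188/250 = 75.2%

75.2%


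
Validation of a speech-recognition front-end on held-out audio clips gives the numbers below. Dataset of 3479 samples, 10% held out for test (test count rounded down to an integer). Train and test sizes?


Test = ⌊3479·10/100⌋ = 347
Train = 3479 - 347 = 3132

Train: 3132, Test: 347


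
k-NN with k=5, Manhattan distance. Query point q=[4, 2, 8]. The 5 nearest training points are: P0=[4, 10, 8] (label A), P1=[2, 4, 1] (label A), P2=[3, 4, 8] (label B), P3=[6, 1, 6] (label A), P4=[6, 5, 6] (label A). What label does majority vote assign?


d(q,P0) = 8  (label A)
d(q,P1) = 11  (label A)
d(q,P2) = 3  (label B)
d(q,P3) = 5  (label A)
d(q,P4) = 7  (label A)
Votes: A=4, B=1
Majority → A

A
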